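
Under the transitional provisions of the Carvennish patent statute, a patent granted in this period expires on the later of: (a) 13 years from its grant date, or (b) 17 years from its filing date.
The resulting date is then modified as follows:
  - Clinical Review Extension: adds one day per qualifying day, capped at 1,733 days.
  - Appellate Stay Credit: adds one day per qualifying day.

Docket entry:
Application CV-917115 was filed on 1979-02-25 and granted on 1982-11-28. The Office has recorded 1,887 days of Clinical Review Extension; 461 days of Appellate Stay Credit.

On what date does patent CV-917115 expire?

(a) grant + 13 years → 28 November 1995.
(b) filing + 17 years → 25 February 1996.
Later of the two: 25 February 1996.
Clinical Review Extension: 1887 days claimed exceeds the 1733-day cap, so +1733 days → 23 November 2000.
Appellate Stay Credit: +461 days → 27 February 2002.

February 27, 2002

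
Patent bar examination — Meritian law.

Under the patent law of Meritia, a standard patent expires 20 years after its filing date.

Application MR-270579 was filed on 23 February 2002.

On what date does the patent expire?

Filing date + 20 years → 23 February 2022.

2022-02-23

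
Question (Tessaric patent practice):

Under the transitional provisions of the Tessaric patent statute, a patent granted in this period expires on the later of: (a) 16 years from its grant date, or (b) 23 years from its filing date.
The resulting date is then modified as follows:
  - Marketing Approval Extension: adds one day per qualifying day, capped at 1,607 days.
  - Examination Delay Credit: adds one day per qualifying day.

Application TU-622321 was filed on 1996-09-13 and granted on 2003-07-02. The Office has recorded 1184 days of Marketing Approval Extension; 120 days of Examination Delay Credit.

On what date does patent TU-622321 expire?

April 9, 2023

(a) grant + 16 years → 2 July 2019.
(b) filing + 23 years → 13 September 2019.
Later of the two: 13 September 2019.
Marketing Approval Extension: 1184 days (within the 1607-day cap) → +1184 days → 10 December 2022.
Examination Delay Credit: +120 days → 9 April 2023.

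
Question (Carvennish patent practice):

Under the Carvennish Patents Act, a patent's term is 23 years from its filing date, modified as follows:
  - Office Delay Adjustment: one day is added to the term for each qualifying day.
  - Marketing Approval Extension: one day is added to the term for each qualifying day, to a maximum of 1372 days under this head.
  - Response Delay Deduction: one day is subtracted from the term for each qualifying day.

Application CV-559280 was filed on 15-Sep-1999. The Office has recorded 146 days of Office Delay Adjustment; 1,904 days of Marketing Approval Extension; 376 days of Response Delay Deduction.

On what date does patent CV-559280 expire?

Base term: filing date + 23 years → 15 September 2022.
Office Delay Adjustment: +146 days → 8 February 2023.
Marketing Approval Extension: 1904 days claimed exceeds the 1372-day cap, so +1372 days → 11 November 2026.
Response Delay Deduction: −376 days → 31 October 2025.

October 31, 2025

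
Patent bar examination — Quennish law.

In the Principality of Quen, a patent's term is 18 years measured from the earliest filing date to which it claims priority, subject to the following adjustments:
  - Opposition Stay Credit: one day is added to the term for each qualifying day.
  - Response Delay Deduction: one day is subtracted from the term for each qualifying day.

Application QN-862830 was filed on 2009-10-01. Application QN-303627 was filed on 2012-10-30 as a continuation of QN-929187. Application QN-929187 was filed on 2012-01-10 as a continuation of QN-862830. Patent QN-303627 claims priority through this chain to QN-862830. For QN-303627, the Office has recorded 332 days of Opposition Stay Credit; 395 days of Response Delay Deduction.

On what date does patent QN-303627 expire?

July 30, 2027

Earliest priority filing: 1 October 2009.
Base term: 1 October 2009 + 18 years → 1 October 2027.
Opposition Stay Credit: +332 days → 28 August 2028.
Response Delay Deduction: −395 days → 30 July 2027.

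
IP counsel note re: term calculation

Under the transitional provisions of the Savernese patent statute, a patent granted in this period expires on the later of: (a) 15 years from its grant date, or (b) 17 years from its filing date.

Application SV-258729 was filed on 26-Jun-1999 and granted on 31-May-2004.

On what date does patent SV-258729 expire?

2019-05-31

(a) grant + 15 years → 31 May 2019.
(b) filing + 17 years → 26 June 2016.
Later of the two: 31 May 2019.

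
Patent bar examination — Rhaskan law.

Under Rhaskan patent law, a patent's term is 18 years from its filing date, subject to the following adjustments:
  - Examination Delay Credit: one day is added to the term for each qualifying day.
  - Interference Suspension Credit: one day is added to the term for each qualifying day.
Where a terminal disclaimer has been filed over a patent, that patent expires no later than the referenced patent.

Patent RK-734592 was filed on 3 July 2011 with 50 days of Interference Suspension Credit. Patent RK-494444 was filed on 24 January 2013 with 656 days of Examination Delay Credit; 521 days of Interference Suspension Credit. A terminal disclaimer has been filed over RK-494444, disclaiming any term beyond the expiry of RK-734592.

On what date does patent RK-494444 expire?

August 22, 2029

Natural term of RK-494444:
  Base: filing + 18 years → 24 January 2031.
  Examination Delay Credit: +656 days → 10 November 2032.
  Interference Suspension Credit: +521 days → 15 April 2034.
Expiry of referenced patent RK-734592:
  Base: filing + 18 years → 3 July 2029.
  Interference Suspension Credit: +50 days → 22 August 2029.
Terminal disclaimer: RK-494444 expires on the earlier of 15 April 2034 and 22 August 2029.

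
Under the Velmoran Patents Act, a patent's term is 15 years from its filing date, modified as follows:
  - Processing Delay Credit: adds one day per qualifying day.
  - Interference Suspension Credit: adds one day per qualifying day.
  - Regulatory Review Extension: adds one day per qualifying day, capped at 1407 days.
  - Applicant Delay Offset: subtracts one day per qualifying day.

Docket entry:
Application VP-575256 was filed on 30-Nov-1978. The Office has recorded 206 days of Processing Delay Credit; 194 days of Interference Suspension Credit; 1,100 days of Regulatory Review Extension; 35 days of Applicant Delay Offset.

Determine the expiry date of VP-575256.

Base term: filing date + 15 years → 30 November 1993.
Processing Delay Credit: +206 days → 24 June 1994.
Interference Suspension Credit: +194 days → 4 January 1995.
Regulatory Review Extension: 1100 days (within the 1407-day cap) → +1100 days → 8 January 1998.
Applicant Delay Offset: −35 days → 4 December 1997.

1997-12-04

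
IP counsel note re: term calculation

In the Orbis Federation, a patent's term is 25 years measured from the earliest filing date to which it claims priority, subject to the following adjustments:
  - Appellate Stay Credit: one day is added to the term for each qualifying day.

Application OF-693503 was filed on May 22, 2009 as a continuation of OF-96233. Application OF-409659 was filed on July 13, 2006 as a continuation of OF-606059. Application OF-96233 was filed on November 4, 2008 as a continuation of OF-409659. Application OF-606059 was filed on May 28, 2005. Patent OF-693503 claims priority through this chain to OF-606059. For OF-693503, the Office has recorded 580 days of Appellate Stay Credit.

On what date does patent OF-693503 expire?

2031-12-29

Earliest priority filing: 28 May 2005.
Base term: 28 May 2005 + 25 years → 28 May 2030.
Appellate Stay Credit: +580 days → 29 December 2031.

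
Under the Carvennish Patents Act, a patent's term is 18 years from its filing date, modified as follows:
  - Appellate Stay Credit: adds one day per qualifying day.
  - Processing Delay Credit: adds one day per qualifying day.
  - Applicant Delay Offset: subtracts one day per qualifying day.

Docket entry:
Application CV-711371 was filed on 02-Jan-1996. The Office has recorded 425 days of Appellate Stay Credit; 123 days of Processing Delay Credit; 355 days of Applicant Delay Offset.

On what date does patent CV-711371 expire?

Base term: filing date + 18 years → 2 January 2014.
Appellate Stay Credit: +425 days → 3 March 2015.
Processing Delay Credit: +123 days → 4 July 2015.
Applicant Delay Offset: −355 days → 14 July 2014.

2014-07-14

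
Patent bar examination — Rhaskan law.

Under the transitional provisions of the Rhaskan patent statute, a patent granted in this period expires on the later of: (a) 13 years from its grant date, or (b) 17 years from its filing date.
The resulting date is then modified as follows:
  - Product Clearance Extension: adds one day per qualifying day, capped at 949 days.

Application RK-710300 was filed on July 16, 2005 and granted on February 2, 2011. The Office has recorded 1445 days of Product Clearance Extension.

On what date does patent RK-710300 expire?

2026-09-08

(a) grant + 13 years → 2 February 2024.
(b) filing + 17 years → 16 July 2022.
Later of the two: 2 February 2024.
Product Clearance Extension: 1445 days claimed exceeds the 949-day cap, so +949 days → 8 September 2026.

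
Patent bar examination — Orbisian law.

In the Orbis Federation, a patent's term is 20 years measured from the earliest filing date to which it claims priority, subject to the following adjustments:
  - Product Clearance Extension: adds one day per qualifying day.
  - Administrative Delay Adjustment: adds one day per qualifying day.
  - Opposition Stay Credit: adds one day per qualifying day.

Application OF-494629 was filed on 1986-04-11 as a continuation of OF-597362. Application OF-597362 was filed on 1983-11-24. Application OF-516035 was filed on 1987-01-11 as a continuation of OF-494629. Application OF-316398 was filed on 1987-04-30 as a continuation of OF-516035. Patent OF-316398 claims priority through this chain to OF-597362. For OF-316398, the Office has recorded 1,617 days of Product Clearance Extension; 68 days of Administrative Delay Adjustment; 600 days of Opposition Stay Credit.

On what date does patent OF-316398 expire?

February 25, 2010

Earliest priority filing: 24 November 1983.
Base term: 24 November 1983 + 20 years → 24 November 2003.
Product Clearance Extension: +1617 days → 28 April 2008.
Administrative Delay Adjustment: +68 days → 5 July 2008.
Opposition Stay Credit: +600 days → 25 February 2010.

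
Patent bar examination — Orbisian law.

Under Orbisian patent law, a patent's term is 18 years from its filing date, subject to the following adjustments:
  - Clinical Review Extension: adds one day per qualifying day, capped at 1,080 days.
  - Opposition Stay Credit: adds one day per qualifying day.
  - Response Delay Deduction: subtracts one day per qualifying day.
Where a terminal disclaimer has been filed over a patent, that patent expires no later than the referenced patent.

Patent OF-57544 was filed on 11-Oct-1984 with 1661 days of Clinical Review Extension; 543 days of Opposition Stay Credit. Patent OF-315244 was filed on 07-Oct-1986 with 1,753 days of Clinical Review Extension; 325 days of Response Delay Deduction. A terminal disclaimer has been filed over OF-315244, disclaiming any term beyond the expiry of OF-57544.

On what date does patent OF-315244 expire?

November 1, 2006

Natural term of OF-315244:
  Base: filing + 18 years → 7 October 2004.
  Clinical Review Extension: 1753 days claimed exceeds the 1080-day cap, so +1080 days → 22 September 2007.
  Response Delay Deduction: −325 days → 1 November 2006.
Expiry of referenced patent OF-57544:
  Base: filing + 18 years → 11 October 2002.
  Clinical Review Extension: 1661 days claimed exceeds the 1080-day cap, so +1080 days → 25 September 2005.
  Opposition Stay Credit: +543 days → 22 March 2007.
Terminal disclaimer: OF-315244 expires on the earlier of 1 November 2006 and 22 March 2007.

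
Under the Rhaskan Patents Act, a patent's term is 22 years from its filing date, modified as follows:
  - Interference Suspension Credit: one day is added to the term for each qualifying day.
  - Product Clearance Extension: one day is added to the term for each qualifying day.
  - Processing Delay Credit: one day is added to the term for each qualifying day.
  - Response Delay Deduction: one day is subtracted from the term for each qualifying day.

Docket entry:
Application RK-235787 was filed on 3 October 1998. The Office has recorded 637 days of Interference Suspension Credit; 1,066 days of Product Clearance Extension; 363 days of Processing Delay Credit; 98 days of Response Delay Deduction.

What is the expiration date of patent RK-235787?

Base term: filing date + 22 years → 3 October 2020.
Interference Suspension Credit: +637 days → 2 July 2022.
Product Clearance Extension: +1066 days → 2 June 2025.
Processing Delay Credit: +363 days → 31 May 2026.
Response Delay Deduction: −98 days → 22 February 2026.

2026-02-22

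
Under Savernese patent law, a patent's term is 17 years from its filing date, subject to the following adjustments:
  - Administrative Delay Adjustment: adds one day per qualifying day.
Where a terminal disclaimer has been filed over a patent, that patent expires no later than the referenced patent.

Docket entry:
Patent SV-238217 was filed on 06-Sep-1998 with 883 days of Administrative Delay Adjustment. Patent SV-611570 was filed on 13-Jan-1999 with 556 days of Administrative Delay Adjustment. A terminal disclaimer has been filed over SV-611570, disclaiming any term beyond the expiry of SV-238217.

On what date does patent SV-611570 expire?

Natural term of SV-611570:
  Base: filing + 17 years → 13 January 2016.
  Administrative Delay Adjustment: +556 days → 22 July 2017.
Expiry of referenced patent SV-238217:
  Base: filing + 17 years → 6 September 2015.
  Administrative Delay Adjustment: +883 days → 5 February 2018.
Terminal disclaimer: SV-611570 expires on the earlier of 22 July 2017 and 5 February 2018.

July 22, 2017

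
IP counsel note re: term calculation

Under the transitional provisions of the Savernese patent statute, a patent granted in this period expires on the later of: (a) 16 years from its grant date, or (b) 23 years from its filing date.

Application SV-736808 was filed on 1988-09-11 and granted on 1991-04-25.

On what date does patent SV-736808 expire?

(a) grant + 16 years → 25 April 2007.
(b) filing + 23 years → 11 September 2011.
Later of the two: 11 September 2011.

September 11, 2011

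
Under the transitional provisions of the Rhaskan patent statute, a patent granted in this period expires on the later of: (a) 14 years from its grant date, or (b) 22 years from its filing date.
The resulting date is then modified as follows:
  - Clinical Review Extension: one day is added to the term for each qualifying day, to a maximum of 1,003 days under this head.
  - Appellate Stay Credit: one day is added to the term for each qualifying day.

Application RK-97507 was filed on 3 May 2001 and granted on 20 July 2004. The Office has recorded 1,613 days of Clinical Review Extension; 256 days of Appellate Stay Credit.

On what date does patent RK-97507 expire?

(a) grant + 14 years → 20 July 2018.
(b) filing + 22 years → 3 May 2023.
Later of the two: 3 May 2023.
Clinical Review Extension: 1613 days claimed exceeds the 1003-day cap, so +1003 days → 30 January 2026.
Appellate Stay Credit: +256 days → 13 October 2026.

October 13, 2026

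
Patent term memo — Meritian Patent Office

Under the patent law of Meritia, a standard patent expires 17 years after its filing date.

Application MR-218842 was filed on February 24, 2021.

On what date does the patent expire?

Filing date + 17 years → 24 February 2038.

2038-02-24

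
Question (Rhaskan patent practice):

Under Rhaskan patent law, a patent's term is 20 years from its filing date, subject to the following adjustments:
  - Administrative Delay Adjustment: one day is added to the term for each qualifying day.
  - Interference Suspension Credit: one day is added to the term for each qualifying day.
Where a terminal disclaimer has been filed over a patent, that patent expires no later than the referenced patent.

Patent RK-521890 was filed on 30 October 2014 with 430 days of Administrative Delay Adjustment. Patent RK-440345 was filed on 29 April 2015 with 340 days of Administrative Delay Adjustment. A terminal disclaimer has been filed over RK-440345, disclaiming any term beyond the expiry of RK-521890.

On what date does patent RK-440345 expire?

Natural term of RK-440345:
  Base: filing + 20 years → 29 April 2035.
  Administrative Delay Adjustment: +340 days → 3 April 2036.
Expiry of referenced patent RK-521890:
  Base: filing + 20 years → 30 October 2034.
  Administrative Delay Adjustment: +430 days → 3 January 2036.
Terminal disclaimer: RK-440345 expires on the earlier of 3 April 2036 and 3 January 2036.

2036-01-03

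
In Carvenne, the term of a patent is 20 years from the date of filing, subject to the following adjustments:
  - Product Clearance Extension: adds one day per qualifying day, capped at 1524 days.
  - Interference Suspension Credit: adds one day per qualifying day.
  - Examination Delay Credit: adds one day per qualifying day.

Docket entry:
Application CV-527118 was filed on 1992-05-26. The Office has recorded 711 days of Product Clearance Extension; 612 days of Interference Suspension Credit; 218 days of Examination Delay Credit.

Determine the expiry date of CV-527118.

Base term: filing date + 20 years → 26 May 2012.
Product Clearance Extension: 711 days (within the 1524-day cap) → +711 days → 7 May 2014.
Interference Suspension Credit: +612 days → 9 January 2016.
Examination Delay Credit: +218 days → 14 August 2016.

2016-08-14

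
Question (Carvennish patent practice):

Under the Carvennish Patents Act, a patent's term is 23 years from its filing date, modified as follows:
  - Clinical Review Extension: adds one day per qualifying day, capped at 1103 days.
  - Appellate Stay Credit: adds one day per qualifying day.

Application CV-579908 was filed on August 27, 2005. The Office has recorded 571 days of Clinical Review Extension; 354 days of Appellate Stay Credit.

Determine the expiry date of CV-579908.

Base term: filing date + 23 years → 27 August 2028.
Clinical Review Extension: 571 days (within the 1103-day cap) → +571 days → 21 March 2030.
Appellate Stay Credit: +354 days → 10 March 2031.

2031-03-10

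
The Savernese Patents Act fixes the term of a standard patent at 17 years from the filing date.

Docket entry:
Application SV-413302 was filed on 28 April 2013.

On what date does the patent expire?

April 28, 2030

Filing date + 17 years → 28 April 2030.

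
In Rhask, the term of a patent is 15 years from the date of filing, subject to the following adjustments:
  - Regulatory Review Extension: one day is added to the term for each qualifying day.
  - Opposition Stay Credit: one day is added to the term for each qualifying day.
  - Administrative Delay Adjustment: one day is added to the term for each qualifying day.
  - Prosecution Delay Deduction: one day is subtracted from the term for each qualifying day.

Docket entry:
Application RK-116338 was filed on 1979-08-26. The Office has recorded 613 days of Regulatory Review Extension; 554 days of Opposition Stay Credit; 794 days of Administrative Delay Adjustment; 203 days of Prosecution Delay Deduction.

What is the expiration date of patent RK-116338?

1999-06-19

Base term: filing date + 15 years → 26 August 1994.
Regulatory Review Extension: +613 days → 30 April 1996.
Opposition Stay Credit: +554 days → 5 November 1997.
Administrative Delay Adjustment: +794 days → 8 January 2000.
Prosecution Delay Deduction: −203 days → 19 June 1999.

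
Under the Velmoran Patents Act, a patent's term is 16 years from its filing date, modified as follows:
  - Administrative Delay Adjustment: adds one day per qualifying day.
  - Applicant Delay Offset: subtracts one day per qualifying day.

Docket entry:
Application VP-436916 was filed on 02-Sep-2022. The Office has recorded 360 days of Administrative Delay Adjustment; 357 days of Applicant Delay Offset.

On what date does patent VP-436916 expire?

2038-09-05

Base term: filing date + 16 years → 2 September 2038.
Administrative Delay Adjustment: +360 days → 28 August 2039.
Applicant Delay Offset: −357 days → 5 September 2038.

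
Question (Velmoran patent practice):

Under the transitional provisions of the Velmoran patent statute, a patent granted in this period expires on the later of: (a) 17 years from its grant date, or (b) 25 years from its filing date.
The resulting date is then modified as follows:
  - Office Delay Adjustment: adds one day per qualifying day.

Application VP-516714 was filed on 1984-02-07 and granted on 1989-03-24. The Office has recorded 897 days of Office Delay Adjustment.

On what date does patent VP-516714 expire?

July 24, 2011

(a) grant + 17 years → 24 March 2006.
(b) filing + 25 years → 7 February 2009.
Later of the two: 7 February 2009.
Office Delay Adjustment: +897 days → 24 July 2011.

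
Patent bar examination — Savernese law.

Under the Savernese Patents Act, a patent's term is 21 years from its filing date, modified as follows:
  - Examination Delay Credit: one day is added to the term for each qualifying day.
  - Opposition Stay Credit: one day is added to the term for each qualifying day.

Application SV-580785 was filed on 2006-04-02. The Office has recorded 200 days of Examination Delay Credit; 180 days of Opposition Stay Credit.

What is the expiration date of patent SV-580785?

Base term: filing date + 21 years → 2 April 2027.
Examination Delay Credit: +200 days → 19 October 2027.
Opposition Stay Credit: +180 days → 16 April 2028.

April 16, 2028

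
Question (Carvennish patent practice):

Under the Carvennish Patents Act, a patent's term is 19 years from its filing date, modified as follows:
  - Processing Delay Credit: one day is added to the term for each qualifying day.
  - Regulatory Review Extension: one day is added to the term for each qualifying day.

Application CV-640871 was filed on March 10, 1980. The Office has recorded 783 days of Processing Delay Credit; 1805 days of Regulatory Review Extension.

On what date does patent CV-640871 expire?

Base term: filing date + 19 years → 10 March 1999.
Processing Delay Credit: +783 days → 1 May 2001.
Regulatory Review Extension: +1805 days → 10 April 2006.

April 10, 2006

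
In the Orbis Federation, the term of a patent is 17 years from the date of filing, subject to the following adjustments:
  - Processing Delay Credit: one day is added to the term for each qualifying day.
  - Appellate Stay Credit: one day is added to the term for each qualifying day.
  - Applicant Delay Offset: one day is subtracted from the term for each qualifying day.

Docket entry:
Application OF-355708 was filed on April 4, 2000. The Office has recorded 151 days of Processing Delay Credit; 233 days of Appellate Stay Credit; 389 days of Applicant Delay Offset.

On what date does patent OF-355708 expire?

Base term: filing date + 17 years → 4 April 2017.
Processing Delay Credit: +151 days → 2 September 2017.
Appellate Stay Credit: +233 days → 23 April 2018.
Applicant Delay Offset: −389 days → 30 March 2017.

March 30, 2017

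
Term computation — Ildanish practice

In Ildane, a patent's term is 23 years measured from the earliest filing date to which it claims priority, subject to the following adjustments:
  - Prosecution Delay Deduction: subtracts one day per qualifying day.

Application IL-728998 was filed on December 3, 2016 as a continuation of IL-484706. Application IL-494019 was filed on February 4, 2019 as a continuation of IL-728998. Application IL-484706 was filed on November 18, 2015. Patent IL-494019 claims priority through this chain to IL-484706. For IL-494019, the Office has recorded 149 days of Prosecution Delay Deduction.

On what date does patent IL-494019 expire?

Earliest priority filing: 18 November 2015.
Base term: 18 November 2015 + 23 years → 18 November 2038.
Prosecution Delay Deduction: −149 days → 22 June 2038.

June 22, 2038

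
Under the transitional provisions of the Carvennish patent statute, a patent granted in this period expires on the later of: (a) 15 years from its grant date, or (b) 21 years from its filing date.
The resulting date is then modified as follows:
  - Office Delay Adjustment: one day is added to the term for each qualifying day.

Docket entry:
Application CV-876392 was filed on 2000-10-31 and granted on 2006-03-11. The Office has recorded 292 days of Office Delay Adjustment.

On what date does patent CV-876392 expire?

August 19, 2022

(a) grant + 15 years → 11 March 2021.
(b) filing + 21 years → 31 October 2021.
Later of the two: 31 October 2021.
Office Delay Adjustment: +292 days → 19 August 2022.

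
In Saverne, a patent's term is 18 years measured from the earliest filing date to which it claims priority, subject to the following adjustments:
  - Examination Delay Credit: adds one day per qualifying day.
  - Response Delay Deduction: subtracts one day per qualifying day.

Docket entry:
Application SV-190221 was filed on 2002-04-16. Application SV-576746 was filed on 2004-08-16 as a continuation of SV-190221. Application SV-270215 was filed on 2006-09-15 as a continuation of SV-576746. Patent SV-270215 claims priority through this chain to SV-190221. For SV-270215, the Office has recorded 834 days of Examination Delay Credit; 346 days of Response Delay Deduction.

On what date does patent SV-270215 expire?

August 17, 2021

Earliest priority filing: 16 April 2002.
Base term: 16 April 2002 + 18 years → 16 April 2020.
Examination Delay Credit: +834 days → 29 July 2022.
Response Delay Deduction: −346 days → 17 August 2021.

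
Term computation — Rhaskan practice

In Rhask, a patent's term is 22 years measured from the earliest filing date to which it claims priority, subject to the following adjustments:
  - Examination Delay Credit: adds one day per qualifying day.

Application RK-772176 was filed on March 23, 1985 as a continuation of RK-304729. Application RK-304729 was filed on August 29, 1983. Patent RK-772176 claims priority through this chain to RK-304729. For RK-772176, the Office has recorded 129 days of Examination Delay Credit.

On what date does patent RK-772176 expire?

Earliest priority filing: 29 August 1983.
Base term: 29 August 1983 + 22 years → 29 August 2005.
Examination Delay Credit: +129 days → 5 January 2006.

January 5, 2006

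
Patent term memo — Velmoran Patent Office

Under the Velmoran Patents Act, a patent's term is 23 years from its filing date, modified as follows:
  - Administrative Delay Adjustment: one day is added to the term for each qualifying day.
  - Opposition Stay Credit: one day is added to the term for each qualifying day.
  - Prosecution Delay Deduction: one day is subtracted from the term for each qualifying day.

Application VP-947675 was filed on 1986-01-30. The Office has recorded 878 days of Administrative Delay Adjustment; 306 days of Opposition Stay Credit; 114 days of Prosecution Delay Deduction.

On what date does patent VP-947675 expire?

2012-01-05

Base term: filing date + 23 years → 30 January 2009.
Administrative Delay Adjustment: +878 days → 27 June 2011.
Opposition Stay Credit: +306 days → 28 April 2012.
Prosecution Delay Deduction: −114 days → 5 January 2012.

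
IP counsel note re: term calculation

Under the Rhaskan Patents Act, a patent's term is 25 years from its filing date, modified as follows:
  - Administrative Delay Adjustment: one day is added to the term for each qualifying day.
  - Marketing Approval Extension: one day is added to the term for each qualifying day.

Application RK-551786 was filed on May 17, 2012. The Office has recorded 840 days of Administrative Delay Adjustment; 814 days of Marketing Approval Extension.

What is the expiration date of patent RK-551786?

2041-11-26

Base term: filing date + 25 years → 17 May 2037.
Administrative Delay Adjustment: +840 days → 4 September 2039.
Marketing Approval Extension: +814 days → 26 November 2041.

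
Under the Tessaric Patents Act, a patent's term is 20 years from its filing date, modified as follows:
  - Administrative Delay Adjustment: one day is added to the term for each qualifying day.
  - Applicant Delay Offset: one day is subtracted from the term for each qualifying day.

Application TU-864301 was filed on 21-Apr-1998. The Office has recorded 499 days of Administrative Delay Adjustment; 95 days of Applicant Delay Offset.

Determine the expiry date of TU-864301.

Base term: filing date + 20 years → 21 April 2018.
Administrative Delay Adjustment: +499 days → 2 September 2019.
Applicant Delay Offset: −95 days → 30 May 2019.

2019-05-30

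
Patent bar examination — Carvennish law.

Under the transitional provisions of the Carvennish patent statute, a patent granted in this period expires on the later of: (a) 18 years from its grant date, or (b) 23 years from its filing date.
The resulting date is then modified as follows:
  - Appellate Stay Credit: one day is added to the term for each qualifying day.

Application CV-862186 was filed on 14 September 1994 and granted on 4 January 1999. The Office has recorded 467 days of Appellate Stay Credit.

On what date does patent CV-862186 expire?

(a) grant + 18 years → 4 January 2017.
(b) filing + 23 years → 14 September 2017.
Later of the two: 14 September 2017.
Appellate Stay Credit: +467 days → 25 December 2018.

December 25, 2018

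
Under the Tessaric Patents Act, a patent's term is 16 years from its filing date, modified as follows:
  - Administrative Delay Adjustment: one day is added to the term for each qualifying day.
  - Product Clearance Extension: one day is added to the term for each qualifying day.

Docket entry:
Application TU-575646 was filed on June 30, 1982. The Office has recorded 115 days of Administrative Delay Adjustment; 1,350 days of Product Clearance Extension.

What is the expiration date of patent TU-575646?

Base term: filing date + 16 years → 30 June 1998.
Administrative Delay Adjustment: +115 days → 23 October 1998.
Product Clearance Extension: +1350 days → 4 July 2002.

July 4, 2002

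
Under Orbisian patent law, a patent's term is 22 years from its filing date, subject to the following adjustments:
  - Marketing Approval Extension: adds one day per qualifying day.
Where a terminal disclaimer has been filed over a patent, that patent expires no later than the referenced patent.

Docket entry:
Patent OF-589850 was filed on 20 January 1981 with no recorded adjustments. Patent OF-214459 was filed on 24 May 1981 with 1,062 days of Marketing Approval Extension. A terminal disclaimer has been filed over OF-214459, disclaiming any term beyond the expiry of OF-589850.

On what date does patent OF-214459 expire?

January 20, 2003

Natural term of OF-214459:
  Base: filing + 22 years → 24 May 2003.
  Marketing Approval Extension: +1062 days → 20 April 2006.
Expiry of referenced patent OF-589850:
  Base: filing + 22 years → 20 January 2003.
Terminal disclaimer: OF-214459 expires on the earlier of 20 April 2006 and 20 January 2003.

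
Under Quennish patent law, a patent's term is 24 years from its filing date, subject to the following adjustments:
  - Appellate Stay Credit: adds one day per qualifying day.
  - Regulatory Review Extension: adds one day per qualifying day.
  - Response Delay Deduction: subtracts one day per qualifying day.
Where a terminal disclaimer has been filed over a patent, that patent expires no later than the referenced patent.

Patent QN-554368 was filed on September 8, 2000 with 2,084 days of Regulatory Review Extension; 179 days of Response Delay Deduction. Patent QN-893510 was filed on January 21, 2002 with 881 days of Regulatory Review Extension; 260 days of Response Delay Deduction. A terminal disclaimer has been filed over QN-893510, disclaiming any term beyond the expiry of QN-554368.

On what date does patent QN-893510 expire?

Natural term of QN-893510:
  Base: filing + 24 years → 21 January 2026.
  Regulatory Review Extension: +881 days → 20 June 2028.
  Response Delay Deduction: −260 days → 4 October 2027.
Expiry of referenced patent QN-554368:
  Base: filing + 24 years → 8 September 2024.
  Regulatory Review Extension: +2084 days → 24 May 2030.
  Response Delay Deduction: −179 days → 26 November 2029.
Terminal disclaimer: QN-893510 expires on the earlier of 4 October 2027 and 26 November 2029.

October 4, 2027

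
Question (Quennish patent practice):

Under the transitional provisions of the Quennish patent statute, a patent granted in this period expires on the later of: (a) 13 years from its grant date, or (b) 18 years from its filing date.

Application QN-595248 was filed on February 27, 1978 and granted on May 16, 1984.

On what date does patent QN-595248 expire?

(a) grant + 13 years → 16 May 1997.
(b) filing + 18 years → 27 February 1996.
Later of the two: 16 May 1997.

1997-05-16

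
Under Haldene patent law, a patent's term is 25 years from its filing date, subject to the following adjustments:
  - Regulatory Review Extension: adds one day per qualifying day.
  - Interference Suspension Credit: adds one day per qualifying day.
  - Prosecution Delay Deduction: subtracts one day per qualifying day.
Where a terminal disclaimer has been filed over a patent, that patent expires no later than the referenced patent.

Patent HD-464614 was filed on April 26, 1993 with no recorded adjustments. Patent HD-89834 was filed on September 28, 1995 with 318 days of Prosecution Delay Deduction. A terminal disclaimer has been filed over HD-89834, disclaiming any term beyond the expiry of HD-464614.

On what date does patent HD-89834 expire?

Natural term of HD-89834:
  Base: filing + 25 years → 28 September 2020.
  Prosecution Delay Deduction: −318 days → 15 November 2019.
Expiry of referenced patent HD-464614:
  Base: filing + 25 years → 26 April 2018.
Terminal disclaimer: HD-89834 expires on the earlier of 15 November 2019 and 26 April 2018.

April 26, 2018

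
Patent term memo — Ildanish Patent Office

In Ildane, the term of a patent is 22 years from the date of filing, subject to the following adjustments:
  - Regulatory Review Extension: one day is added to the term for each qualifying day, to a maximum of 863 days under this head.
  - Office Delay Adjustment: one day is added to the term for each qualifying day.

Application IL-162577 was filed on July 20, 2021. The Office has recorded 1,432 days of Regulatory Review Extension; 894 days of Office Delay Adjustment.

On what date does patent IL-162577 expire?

Base term: filing date + 22 years → 20 July 2043.
Regulatory Review Extension: 1432 days claimed exceeds the 863-day cap, so +863 days → 29 November 2045.
Office Delay Adjustment: +894 days → 11 May 2048.

May 11, 2048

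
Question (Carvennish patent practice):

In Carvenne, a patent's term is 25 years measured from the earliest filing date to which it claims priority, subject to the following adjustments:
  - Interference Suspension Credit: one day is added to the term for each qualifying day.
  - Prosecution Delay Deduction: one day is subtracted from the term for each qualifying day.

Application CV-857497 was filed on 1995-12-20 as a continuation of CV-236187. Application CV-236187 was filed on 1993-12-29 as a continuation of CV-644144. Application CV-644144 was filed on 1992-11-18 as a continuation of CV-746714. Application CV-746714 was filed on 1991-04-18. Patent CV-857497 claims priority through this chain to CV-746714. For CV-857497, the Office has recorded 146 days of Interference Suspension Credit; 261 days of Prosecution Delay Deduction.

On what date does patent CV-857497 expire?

Earliest priority filing: 18 April 1991.
Base term: 18 April 1991 + 25 years → 18 April 2016.
Interference Suspension Credit: +146 days → 11 September 2016.
Prosecution Delay Deduction: −261 days → 25 December 2015.

December 25, 2015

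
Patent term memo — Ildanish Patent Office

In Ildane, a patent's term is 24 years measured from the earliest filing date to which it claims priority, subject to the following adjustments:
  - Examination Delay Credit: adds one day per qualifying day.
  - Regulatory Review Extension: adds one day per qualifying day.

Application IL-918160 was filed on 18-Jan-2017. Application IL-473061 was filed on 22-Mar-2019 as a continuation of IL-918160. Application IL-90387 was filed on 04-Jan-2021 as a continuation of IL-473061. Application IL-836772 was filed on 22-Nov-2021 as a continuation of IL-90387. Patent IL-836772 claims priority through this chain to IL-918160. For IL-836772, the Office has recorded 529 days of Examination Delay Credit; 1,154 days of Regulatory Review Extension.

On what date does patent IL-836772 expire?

Earliest priority filing: 18 January 2017.
Base term: 18 January 2017 + 24 years → 18 January 2041.
Examination Delay Credit: +529 days → 1 July 2042.
Regulatory Review Extension: +1154 days → 28 August 2045.

August 28, 2045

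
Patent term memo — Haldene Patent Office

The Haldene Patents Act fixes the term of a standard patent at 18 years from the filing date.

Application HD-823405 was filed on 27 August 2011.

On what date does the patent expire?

August 27, 2029

Filing date + 18 years → 27 August 2029.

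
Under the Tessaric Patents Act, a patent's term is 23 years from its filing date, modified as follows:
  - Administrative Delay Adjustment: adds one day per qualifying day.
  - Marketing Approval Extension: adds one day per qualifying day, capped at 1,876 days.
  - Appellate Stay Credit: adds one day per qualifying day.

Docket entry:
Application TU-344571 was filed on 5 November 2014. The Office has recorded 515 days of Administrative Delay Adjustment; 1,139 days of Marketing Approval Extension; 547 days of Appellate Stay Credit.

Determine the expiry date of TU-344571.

2043-11-15

Base term: filing date + 23 years → 5 November 2037.
Administrative Delay Adjustment: +515 days → 4 April 2039.
Marketing Approval Extension: 1139 days (within the 1876-day cap) → +1139 days → 17 May 2042.
Appellate Stay Credit: +547 days → 15 November 2043.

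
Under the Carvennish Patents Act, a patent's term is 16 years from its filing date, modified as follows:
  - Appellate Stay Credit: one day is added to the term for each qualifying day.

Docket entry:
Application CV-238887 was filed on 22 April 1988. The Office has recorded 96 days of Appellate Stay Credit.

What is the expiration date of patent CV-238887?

2004-07-27

Base term: filing date + 16 years → 22 April 2004.
Appellate Stay Credit: +96 days → 27 July 2004.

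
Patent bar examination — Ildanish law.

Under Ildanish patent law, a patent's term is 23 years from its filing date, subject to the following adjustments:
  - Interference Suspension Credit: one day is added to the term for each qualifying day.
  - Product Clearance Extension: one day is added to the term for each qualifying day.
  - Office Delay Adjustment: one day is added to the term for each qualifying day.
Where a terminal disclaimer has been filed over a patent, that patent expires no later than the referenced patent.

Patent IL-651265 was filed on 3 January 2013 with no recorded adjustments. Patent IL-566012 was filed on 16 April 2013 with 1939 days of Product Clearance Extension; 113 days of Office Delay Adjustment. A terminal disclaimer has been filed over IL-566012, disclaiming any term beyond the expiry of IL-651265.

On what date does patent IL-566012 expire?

January 3, 2036

Natural term of IL-566012:
  Base: filing + 23 years → 16 April 2036.
  Product Clearance Extension: +1939 days → 7 August 2041.
  Office Delay Adjustment: +113 days → 28 November 2041.
Expiry of referenced patent IL-651265:
  Base: filing + 23 years → 3 January 2036.
Terminal disclaimer: IL-566012 expires on the earlier of 28 November 2041 and 3 January 2036.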